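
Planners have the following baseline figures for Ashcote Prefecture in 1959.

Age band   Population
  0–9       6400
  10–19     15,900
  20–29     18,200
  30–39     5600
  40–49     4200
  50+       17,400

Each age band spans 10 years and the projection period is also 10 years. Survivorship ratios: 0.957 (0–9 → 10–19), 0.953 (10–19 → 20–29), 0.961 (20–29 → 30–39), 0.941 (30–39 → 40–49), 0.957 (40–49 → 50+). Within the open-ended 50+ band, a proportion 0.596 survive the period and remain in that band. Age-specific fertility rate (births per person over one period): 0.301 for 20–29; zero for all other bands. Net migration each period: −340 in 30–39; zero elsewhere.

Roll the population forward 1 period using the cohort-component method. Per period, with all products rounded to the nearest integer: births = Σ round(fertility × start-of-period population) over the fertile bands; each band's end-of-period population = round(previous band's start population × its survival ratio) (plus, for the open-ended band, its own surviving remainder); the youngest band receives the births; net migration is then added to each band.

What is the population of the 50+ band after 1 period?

14389

Period 1:
Births: 18200 * 0.301 = 5478
10–19: 6400 * 0.957 = 6125
20–29: 15900 * 0.953 = 15153
30–39: 18200 * 0.961 = 17490
40–49: 5600 * 0.941 = 5270
50+: 4200 * 0.957 + 17400 * 0.596 = 4019 + 10370 = 14389
Net migration: 30–39 − 340 → 17150
Population now: 0–9=5478, 10–19=6125, 20–29=15153, 30–39=17150, 40–49=5270, 50+=14389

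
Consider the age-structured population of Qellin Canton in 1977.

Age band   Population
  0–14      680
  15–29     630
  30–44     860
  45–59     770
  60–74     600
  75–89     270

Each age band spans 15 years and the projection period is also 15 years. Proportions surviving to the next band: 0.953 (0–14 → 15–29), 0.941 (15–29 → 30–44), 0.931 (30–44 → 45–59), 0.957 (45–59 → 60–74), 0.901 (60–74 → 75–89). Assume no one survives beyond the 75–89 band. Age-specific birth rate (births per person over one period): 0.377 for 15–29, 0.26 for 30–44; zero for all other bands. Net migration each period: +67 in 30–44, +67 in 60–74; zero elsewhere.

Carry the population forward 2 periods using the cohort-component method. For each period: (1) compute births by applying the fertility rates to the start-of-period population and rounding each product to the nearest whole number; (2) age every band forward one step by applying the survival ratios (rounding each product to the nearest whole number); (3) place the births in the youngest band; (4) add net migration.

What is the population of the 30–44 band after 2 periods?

677

— Period 1 —
Births: 630 × 0.377 = 238  |  860 × 0.26 = 224 ⇒ total 462
15–29: 680 × 0.953 = 648
30–44: 630 × 0.941 = 593
45–59: 860 × 0.931 = 801
60–74: 770 × 0.957 = 737
75–89: 600 × 0.901 = 541
Net migration: 30–44 + 67 → 660; 60–74 + 67 → 804
→ [462, 648, 660, 801, 804, 541]
— Period 2 —
Births: 648 × 0.377 = 244  |  660 × 0.26 = 172 ⇒ total 416
15–29: 462 × 0.953 = 440
30–44: 648 × 0.941 = 610
45–59: 660 × 0.931 = 614
60–74: 801 × 0.957 = 767
75–89: 804 × 0.901 = 724
Net migration: 30–44 + 67 → 677; 60–74 + 67 → 834
→ [416, 440, 677, 614, 834, 724]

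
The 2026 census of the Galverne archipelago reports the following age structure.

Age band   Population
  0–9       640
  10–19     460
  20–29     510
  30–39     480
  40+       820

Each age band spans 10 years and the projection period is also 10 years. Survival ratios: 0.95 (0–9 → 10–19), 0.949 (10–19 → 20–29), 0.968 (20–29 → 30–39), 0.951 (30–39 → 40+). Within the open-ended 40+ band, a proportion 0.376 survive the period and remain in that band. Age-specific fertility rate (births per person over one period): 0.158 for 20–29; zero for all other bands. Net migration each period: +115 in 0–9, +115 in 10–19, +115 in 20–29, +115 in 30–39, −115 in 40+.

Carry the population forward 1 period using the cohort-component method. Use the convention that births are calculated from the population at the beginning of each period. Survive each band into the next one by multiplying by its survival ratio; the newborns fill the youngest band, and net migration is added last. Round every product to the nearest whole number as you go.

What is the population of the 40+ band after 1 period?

649

Period 1:
Births: 510 × 0.158 = 81
10–19: 640 × 0.95 = 608
20–29: 460 × 0.949 = 437
30–39: 510 × 0.968 = 494
40+: 480 × 0.951 + 820 × 0.376 = 456 + 308 = 764
Net migration: 0–9 + 115 → 196; 10–19 + 115 → 723; 20–29 + 115 → 552; 30–39 + 115 → 609; 40+ − 115 → 649
Giving 196 / 723 / 552 / 609 / 649.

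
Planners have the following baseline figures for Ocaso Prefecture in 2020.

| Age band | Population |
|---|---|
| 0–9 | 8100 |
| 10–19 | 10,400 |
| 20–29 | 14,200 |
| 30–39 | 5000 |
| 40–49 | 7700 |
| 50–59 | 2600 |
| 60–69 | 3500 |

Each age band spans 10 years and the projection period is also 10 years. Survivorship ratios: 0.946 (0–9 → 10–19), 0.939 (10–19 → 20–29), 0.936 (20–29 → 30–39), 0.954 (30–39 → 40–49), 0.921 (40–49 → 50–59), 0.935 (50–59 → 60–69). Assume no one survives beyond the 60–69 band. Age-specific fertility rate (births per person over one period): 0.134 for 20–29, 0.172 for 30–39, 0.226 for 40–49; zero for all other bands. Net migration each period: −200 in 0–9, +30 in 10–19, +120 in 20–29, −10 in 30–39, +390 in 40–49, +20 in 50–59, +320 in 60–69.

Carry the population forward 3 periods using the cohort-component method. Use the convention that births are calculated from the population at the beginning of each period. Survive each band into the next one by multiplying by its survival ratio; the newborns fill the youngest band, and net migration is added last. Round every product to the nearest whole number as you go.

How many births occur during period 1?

Period 1:
Births: 14200 * 0.134 = 1903  |  5000 * 0.172 = 860  |  7700 * 0.226 = 1740 → 4503
10–19: 8100 * 0.946 = 7663
20–29: 10400 * 0.939 = 9766
30–39: 14200 * 0.936 = 13291
40–49: 5000 * 0.954 = 4770
50–59: 7700 * 0.921 = 7092
60–69: 2600 * 0.935 = 2431
Net migration: 0–9 − 200 → 4303; 10–19 + 30 → 7693; 20–29 + 120 → 9886; 30–39 − 10 → 13281; 40–49 + 390 → 5160; 50–59 + 20 → 7112; 60–69 + 320 → 2751
Population now: 0–9=4303, 10–19=7693, 20–29=9886, 30–39=13281, 40–49=5160, 50–59=7112, 60–69=2751

4503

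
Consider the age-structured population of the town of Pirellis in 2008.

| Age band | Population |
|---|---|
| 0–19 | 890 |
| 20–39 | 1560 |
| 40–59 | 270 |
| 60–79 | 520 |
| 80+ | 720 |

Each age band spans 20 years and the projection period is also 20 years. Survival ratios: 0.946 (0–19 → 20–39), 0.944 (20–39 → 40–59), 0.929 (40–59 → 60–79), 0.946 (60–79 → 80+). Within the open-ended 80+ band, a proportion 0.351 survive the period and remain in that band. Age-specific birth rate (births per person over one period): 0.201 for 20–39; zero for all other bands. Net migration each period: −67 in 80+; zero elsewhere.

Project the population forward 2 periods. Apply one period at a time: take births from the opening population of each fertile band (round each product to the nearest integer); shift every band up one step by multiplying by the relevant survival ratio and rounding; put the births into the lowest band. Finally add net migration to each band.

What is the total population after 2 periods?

3037

After projecting period 1:
Births: 1560 × 0.201 = 314
20–39: 890 × 0.946 = 842
40–59: 1560 × 0.944 = 1473
60–79: 270 × 0.929 = 251
80+: 520 × 0.946 + 720 × 0.351 = 492 + 253 = 745
Net migration: 80+ − 67 → 678
End of period: [314, 842, 1473, 251, 678]
After projecting period 2:
Births: 842 × 0.201 = 169
20–39: 314 × 0.946 = 297
40–59: 842 × 0.944 = 795
60–79: 1473 × 0.929 = 1368
80+: 251 × 0.946 + 678 × 0.351 = 237 + 238 = 475
Net migration: 80+ − 67 → 408
End of period: [169, 297, 795, 1368, 408]
Total after period 2: 169 + 297 + 795 + 1368 + 408 = 3037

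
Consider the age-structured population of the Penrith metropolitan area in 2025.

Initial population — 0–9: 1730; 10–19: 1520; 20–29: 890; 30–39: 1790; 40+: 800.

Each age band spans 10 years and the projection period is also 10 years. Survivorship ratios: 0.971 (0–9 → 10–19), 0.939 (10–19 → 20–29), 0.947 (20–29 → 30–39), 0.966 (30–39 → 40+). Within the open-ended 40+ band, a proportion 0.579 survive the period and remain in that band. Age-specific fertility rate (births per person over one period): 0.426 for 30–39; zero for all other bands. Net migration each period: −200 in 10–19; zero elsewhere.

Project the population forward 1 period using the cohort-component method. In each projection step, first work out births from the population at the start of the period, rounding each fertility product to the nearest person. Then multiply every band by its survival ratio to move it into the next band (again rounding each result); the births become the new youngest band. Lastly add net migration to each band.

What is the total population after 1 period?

Let band 1 be 0–9 through band 5 = 40+.
— Period 1 —
Births: 1790 × 0.426 = 763
Band 2: 1730 × 0.971 = 1680
Band 3: 1520 × 0.939 = 1427
Band 4: 890 × 0.947 = 843
Band 5: 1790 × 0.966 + 800 × 0.579 = 1729 + 463 = 2192
Net migration: Band 2 − 200 → 1480
Giving 763 / 1480 / 1427 / 843 / 2192.
Total after period 1: 763 + 1480 + 1427 + 843 + 2192 = 6705

6705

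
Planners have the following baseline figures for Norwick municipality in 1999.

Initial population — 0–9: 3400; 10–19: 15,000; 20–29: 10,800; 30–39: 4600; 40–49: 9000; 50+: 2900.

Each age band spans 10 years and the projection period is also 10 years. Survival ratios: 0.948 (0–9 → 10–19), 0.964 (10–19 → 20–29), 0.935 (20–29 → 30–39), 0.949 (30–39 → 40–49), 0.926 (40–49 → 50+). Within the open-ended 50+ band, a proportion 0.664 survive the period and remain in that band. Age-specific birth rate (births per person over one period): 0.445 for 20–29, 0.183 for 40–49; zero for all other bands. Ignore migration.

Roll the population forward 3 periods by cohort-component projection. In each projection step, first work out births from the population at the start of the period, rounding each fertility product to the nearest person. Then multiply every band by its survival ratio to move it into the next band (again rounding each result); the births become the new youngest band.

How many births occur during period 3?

Numbering the bands 1..6 from youngest to oldest:
Period 1:
Births: 10800 × 0.445 = 4806, 9000 × 0.183 = 1647 — total 6453
Band 2: 3400 × 0.948 = 3223
Band 3: 15000 × 0.964 = 14460
Band 4: 10800 × 0.935 = 10098
Band 5: 4600 × 0.949 = 4365
Band 6: 9000 × 0.926 + 2900 × 0.664 = 8334 + 1926 = 10260
→ [6453, 3223, 14460, 10098, 4365, 10260]
Period 2:
Births: 14460 × 0.445 = 6435, 4365 × 0.183 = 799 — total 7234
Band 2: 6453 × 0.948 = 6117
Band 3: 3223 × 0.964 = 3107
Band 4: 14460 × 0.935 = 13520
Band 5: 10098 × 0.949 = 9583
Band 6: 4365 × 0.926 + 10260 × 0.664 = 4042 + 6813 = 10855
→ [7234, 6117, 3107, 13520, 9583, 10855]
Period 3:
Births: 3107 × 0.445 = 1383, 9583 × 0.183 = 1754 — total 3137
Band 2: 7234 × 0.948 = 6858
Band 3: 6117 × 0.964 = 5897
Band 4: 3107 × 0.935 = 2905
Band 5: 13520 × 0.949 = 12830
Band 6: 9583 × 0.926 + 10855 × 0.664 = 8874 + 7208 = 16082
→ [3137, 6858, 5897, 2905, 12830, 16082]

3137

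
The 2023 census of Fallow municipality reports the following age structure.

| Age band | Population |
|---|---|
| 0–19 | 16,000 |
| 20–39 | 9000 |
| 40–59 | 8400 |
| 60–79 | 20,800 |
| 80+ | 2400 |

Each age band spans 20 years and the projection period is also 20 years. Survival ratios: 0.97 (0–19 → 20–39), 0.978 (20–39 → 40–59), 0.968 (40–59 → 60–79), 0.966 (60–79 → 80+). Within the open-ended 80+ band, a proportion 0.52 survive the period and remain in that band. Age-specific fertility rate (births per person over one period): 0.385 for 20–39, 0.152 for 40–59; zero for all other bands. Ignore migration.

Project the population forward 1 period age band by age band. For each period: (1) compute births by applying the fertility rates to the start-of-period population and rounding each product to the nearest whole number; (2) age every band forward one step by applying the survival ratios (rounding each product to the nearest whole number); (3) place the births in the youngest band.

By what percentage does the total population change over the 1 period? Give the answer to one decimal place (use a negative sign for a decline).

Numbering the groups 1..5 from youngest to oldest:
[period 1]
Births: 9000 × 0.385 = 3465  |  8400 × 0.152 = 1277 → 4742
Group 2: 16000 × 0.97 = 15520
Group 3: 9000 × 0.978 = 8802
Group 4: 8400 × 0.968 = 8131
Group 5: 20800 × 0.966 + 2400 × 0.52 = 20093 + 1248 = 21341
Giving 4742 / 15520 / 8802 / 8131 / 21341.
Total: 56600 → 58536; change = 1936; percentage change = 3.4%

3.4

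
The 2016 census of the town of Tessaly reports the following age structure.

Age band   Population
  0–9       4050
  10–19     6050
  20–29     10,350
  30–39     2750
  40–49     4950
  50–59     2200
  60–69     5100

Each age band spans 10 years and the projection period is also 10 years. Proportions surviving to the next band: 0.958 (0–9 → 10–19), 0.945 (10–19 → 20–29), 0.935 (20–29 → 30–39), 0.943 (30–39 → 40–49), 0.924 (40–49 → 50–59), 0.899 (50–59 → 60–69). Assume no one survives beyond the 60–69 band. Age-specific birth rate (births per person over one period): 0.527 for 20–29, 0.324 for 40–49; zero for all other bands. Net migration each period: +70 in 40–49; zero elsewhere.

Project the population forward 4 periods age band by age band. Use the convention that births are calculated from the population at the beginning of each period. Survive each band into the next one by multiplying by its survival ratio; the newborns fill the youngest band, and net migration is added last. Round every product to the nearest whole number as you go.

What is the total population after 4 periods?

Period 1.
Births: 10350 * 0.527 = 5454  |  4950 * 0.324 = 1604 ⇒ total 7058
10–19: 4050 * 0.958 = 3880
20–29: 6050 * 0.945 = 5717
30–39: 10350 * 0.935 = 9677
40–49: 2750 * 0.943 = 2593
50–59: 4950 * 0.924 = 4574
60–69: 2200 * 0.899 = 1978
Net migration: 40–49 + 70 → 2663
Population now: 0–9=7058, 10–19=3880, 20–29=5717, 30–39=9677, 40–49=2663, 50–59=4574, 60–69=1978
Period 2.
Births: 5717 * 0.527 = 3013  |  2663 * 0.324 = 863 ⇒ total 3876
10–19: 7058 * 0.958 = 6762
20–29: 3880 * 0.945 = 3667
30–39: 5717 * 0.935 = 5345
40–49: 9677 * 0.943 = 9125
50–59: 2663 * 0.924 = 2461
60–69: 4574 * 0.899 = 4112
Net migration: 40–49 + 70 → 9195
Population now: 0–9=3876, 10–19=6762, 20–29=3667, 30–39=5345, 40–49=9195, 50–59=2461, 60–69=4112
Period 3.
Births: 3667 * 0.527 = 1933  |  9195 * 0.324 = 2979 ⇒ total 4912
10–19: 3876 * 0.958 = 3713
20–29: 6762 * 0.945 = 6390
30–39: 3667 * 0.935 = 3429
40–49: 5345 * 0.943 = 5040
50–59: 9195 * 0.924 = 8496
60–69: 2461 * 0.899 = 2212
Net migration: 40–49 + 70 → 5110
Population now: 0–9=4912, 10–19=3713, 20–29=6390, 30–39=3429, 40–49=5110, 50–59=8496, 60–69=2212
Period 4.
Births: 6390 * 0.527 = 3368  |  5110 * 0.324 = 1656 ⇒ total 5024
10–19: 4912 * 0.958 = 4706
20–29: 3713 * 0.945 = 3509
30–39: 6390 * 0.935 = 5975
40–49: 3429 * 0.943 = 3234
50–59: 5110 * 0.924 = 4722
60–69: 8496 * 0.899 = 7638
Net migration: 40–49 + 70 → 3304
Population now: 0–9=5024, 10–19=4706, 20–29=3509, 30–39=5975, 40–49=3304, 50–59=4722, 60–69=7638
Total after period 4: 5024 + 4706 + 3509 + 5975 + 3304 + 4722 + 7638 = 34878

34878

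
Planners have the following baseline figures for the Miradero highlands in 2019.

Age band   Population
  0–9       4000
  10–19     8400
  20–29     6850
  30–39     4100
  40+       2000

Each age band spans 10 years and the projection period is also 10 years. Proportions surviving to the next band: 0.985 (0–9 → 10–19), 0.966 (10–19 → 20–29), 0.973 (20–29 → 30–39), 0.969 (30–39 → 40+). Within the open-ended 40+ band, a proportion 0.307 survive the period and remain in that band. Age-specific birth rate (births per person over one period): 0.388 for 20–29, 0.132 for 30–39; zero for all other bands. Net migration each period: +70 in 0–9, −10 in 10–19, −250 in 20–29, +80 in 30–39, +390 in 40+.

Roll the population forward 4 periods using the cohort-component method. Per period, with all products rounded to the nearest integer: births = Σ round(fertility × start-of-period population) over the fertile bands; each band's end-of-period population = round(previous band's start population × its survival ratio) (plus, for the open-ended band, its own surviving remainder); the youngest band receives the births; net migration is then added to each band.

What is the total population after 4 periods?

17500

— Period 1 —
Births: 6850 * 0.388 = 2658 ; 4100 * 0.132 = 541 → total 3199
10–19: 4000 * 0.985 = 3940
20–29: 8400 * 0.966 = 8114
30–39: 6850 * 0.973 = 6665
40+: 4100 * 0.969 + 2000 * 0.307 = 3973 + 614 = 4587
Net migration: 0–9 + 70 → 3269; 10–19 − 10 → 3930; 20–29 − 250 → 7864; 30–39 + 80 → 6745; 40+ + 390 → 4977
→ [3269, 3930, 7864, 6745, 4977]
— Period 2 —
Births: 7864 * 0.388 = 3051 ; 6745 * 0.132 = 890 → total 3941
10–19: 3269 * 0.985 = 3220
20–29: 3930 * 0.966 = 3796
30–39: 7864 * 0.973 = 7652
40+: 6745 * 0.969 + 4977 * 0.307 = 6536 + 1528 = 8064
Net migration: 0–9 + 70 → 4011; 10–19 − 10 → 3210; 20–29 − 250 → 3546; 30–39 + 80 → 7732; 40+ + 390 → 8454
→ [4011, 3210, 3546, 7732, 8454]
— Period 3 —
Births: 3546 * 0.388 = 1376 ; 7732 * 0.132 = 1021 → total 2397
10–19: 4011 * 0.985 = 3951
20–29: 3210 * 0.966 = 3101
30–39: 3546 * 0.973 = 3450
40+: 7732 * 0.969 + 8454 * 0.307 = 7492 + 2595 = 10087
Net migration: 0–9 + 70 → 2467; 10–19 − 10 → 3941; 20–29 − 250 → 2851; 30–39 + 80 → 3530; 40+ + 390 → 10477
→ [2467, 3941, 2851, 3530, 10477]
— Period 4 —
Births: 2851 * 0.388 = 1106 ; 3530 * 0.132 = 466 → total 1572
10–19: 2467 * 0.985 = 2430
20–29: 3941 * 0.966 = 3807
30–39: 2851 * 0.973 = 2774
40+: 3530 * 0.969 + 10477 * 0.307 = 3421 + 3216 = 6637
Net migration: 0–9 + 70 → 1642; 10–19 − 10 → 2420; 20–29 − 250 → 3557; 30–39 + 80 → 2854; 40+ + 390 → 7027
→ [1642, 2420, 3557, 2854, 7027]
Total after period 4: 1642 + 2420 + 3557 + 2854 + 7027 = 17500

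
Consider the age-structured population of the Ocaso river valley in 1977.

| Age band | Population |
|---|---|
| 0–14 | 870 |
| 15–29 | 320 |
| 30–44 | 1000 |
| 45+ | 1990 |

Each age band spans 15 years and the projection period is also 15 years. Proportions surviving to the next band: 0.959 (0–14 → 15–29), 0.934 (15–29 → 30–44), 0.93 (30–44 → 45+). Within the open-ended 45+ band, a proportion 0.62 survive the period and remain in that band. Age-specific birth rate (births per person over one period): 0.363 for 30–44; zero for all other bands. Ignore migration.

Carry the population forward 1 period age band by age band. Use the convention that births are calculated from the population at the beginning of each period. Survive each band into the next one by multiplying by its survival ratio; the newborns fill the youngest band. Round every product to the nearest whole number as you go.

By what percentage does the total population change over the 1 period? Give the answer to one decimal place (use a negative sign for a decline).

Numbering the bands 1..4 from youngest to oldest:
— Period 1 —
Births: 1000 × 0.363 = 363
Band 2: 870 × 0.959 = 834
Band 3: 320 × 0.934 = 299
Band 4: 1000 × 0.93 + 1990 × 0.62 = 930 + 1234 = 2164
End of period: [363, 834, 299, 2164]
Total: 4180 → 3660; change = -520; percentage change = -12.4%

-12.4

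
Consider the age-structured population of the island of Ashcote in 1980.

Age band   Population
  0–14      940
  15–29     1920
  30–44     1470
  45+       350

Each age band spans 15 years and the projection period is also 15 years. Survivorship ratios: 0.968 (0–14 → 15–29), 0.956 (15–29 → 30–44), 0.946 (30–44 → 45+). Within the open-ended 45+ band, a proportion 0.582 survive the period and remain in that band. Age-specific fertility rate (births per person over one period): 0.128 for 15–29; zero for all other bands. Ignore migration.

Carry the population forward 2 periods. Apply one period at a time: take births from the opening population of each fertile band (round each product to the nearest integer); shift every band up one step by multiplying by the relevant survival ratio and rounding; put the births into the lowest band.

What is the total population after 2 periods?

Period 1.
Births: 1920 × 0.128 = 246
15–29: 940 × 0.968 = 910
30–44: 1920 × 0.956 = 1836
45+: 1470 × 0.946 + 350 × 0.582 = 1391 + 204 = 1595
→ [246, 910, 1836, 1595]
Period 2.
Births: 910 × 0.128 = 116
15–29: 246 × 0.968 = 238
30–44: 910 × 0.956 = 870
45+: 1836 × 0.946 + 1595 × 0.582 = 1737 + 928 = 2665
→ [116, 238, 870, 2665]
Total after period 2: 116 + 238 + 870 + 2665 = 3889

3889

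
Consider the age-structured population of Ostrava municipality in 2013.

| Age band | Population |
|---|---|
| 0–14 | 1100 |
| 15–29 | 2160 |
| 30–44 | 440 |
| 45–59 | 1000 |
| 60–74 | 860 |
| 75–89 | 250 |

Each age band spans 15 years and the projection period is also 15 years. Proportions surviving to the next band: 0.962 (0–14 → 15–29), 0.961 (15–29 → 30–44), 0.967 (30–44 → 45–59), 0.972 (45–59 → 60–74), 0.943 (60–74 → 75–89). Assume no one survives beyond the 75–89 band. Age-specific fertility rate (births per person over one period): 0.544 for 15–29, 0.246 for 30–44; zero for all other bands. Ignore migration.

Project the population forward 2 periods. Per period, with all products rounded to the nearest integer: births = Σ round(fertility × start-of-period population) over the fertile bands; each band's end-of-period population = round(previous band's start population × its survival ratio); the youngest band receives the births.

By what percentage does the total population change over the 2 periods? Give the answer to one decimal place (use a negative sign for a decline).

14.9

(Groups numbered youngest = 1 to oldest = 6.)
After projecting period 1:
Births: 2160 × 0.544 = 1175 ; 440 × 0.246 = 108 ⇒ total 1283
Group 2: 1100 × 0.962 = 1058
Group 3: 2160 × 0.961 = 2076
Group 4: 440 × 0.967 = 425
Group 5: 1000 × 0.972 = 972
Group 6: 860 × 0.943 = 811
Population now: 0–14=1283, 15–29=1058, 30–44=2076, 45–59=425, 60–74=972, 75–89=811
After projecting period 2:
Births: 1058 × 0.544 = 576 ; 2076 × 0.246 = 511 ⇒ total 1087
Group 2: 1283 × 0.962 = 1234
Group 3: 1058 × 0.961 = 1017
Group 4: 2076 × 0.967 = 2007
Group 5: 425 × 0.972 = 413
Group 6: 972 × 0.943 = 917
Population now: 0–14=1087, 15–29=1234, 30–44=1017, 45–59=2007, 60–74=413, 75–89=917
Total: 5810 → 6675; change = 865; percentage change = 14.9%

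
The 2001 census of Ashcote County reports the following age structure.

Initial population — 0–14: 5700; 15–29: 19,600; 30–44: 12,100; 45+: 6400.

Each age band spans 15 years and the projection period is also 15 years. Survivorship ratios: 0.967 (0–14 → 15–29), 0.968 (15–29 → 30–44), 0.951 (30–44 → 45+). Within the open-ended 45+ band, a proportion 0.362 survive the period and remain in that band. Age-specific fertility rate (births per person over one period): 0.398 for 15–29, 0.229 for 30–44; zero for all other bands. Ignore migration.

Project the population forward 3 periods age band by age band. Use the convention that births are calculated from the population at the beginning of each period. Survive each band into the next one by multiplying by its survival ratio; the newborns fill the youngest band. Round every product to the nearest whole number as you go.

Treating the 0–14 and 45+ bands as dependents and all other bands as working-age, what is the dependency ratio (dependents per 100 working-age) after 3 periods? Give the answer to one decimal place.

Numbering the bands 1..4 from youngest to oldest:
Period 1:
Births: 19600 × 0.398 = 7801, 12100 × 0.229 = 2771 ⇒ total 10572
Band 2: 5700 × 0.967 = 5512
Band 3: 19600 × 0.968 = 18973
Band 4: 12100 × 0.951 + 6400 × 0.362 = 11507 + 2317 = 13824
→ [10572, 5512, 18973, 13824]
Period 2:
Births: 5512 × 0.398 = 2194, 18973 × 0.229 = 4345 ⇒ total 6539
Band 2: 10572 × 0.967 = 10223
Band 3: 5512 × 0.968 = 5336
Band 4: 18973 × 0.951 + 13824 × 0.362 = 18043 + 5004 = 23047
→ [6539, 10223, 5336, 23047]
Period 3:
Births: 10223 × 0.398 = 4069, 5336 × 0.229 = 1222 ⇒ total 5291
Band 2: 6539 × 0.967 = 6323
Band 3: 10223 × 0.968 = 9896
Band 4: 5336 × 0.951 + 23047 × 0.362 = 5075 + 8343 = 13418
→ [5291, 6323, 9896, 13418]
Dependents (band 0–14 + band 45+) = 5291 + 13418 = 18709; working-age = 16219; ratio = 18709/16219 × 100 = 115.4

115.4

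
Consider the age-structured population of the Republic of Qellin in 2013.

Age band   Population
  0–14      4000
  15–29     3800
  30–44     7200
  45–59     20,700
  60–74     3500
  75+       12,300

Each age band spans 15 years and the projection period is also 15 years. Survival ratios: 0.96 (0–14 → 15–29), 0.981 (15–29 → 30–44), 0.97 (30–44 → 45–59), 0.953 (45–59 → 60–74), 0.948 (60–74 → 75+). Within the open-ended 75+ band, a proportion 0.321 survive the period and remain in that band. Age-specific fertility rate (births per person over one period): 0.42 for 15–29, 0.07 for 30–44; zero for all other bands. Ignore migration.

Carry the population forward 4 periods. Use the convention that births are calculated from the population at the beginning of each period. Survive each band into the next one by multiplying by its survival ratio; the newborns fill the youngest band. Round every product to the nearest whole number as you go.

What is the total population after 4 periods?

16587

(Bands numbered youngest = 1 to oldest = 6.)
After projecting period 1:
Births: 3800 * 0.42 = 1596  |  7200 * 0.07 = 504 → total 2100
Band 2: 4000 * 0.96 = 3840
Band 3: 3800 * 0.981 = 3728
Band 4: 7200 * 0.97 = 6984
Band 5: 20700 * 0.953 = 19727
Band 6: 3500 * 0.948 + 12300 * 0.321 = 3318 + 3948 = 7266
Giving 2100 / 3840 / 3728 / 6984 / 19727 / 7266.
After projecting period 2:
Births: 3840 * 0.42 = 1613  |  3728 * 0.07 = 261 → total 1874
Band 2: 2100 * 0.96 = 2016
Band 3: 3840 * 0.981 = 3767
Band 4: 3728 * 0.97 = 3616
Band 5: 6984 * 0.953 = 6656
Band 6: 19727 * 0.948 + 7266 * 0.321 = 18701 + 2332 = 21033
Giving 1874 / 2016 / 3767 / 3616 / 6656 / 21033.
After projecting period 3:
Births: 2016 * 0.42 = 847  |  3767 * 0.07 = 264 → total 1111
Band 2: 1874 * 0.96 = 1799
Band 3: 2016 * 0.981 = 1978
Band 4: 3767 * 0.97 = 3654
Band 5: 3616 * 0.953 = 3446
Band 6: 6656 * 0.948 + 21033 * 0.321 = 6310 + 6752 = 13062
Giving 1111 / 1799 / 1978 / 3654 / 3446 / 13062.
After projecting period 4:
Births: 1799 * 0.42 = 756  |  1978 * 0.07 = 138 → total 894
Band 2: 1111 * 0.96 = 1067
Band 3: 1799 * 0.981 = 1765
Band 4: 1978 * 0.97 = 1919
Band 5: 3654 * 0.953 = 3482
Band 6: 3446 * 0.948 + 13062 * 0.321 = 3267 + 4193 = 7460
Giving 894 / 1067 / 1765 / 1919 / 3482 / 7460.
Total after period 4: 894 + 1067 + 1765 + 1919 + 3482 + 7460 = 16587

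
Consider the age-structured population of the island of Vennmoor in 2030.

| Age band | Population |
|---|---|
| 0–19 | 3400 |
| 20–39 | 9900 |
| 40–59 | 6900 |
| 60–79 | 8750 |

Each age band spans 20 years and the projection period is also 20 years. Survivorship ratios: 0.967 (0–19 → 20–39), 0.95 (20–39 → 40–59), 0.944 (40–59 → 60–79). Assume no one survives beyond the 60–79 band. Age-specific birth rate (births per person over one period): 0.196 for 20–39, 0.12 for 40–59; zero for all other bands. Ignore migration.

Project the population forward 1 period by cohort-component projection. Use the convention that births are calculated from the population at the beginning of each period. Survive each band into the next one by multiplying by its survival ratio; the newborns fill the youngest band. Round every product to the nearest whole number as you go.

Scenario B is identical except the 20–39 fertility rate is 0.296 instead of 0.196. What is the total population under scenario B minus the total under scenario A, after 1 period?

Let band 1 be 0–19 through band 4 = 60–79.
Period 1:
Births: 9900 × 0.196 = 1940  |  6900 × 0.12 = 828 → 2768
Band 2: 3400 × 0.967 = 3288
Band 3: 9900 × 0.95 = 9405
Band 4: 6900 × 0.944 = 6514
Giving 2768 / 3288 / 9405 / 6514.
Scenario A total after 1 period: 21975
Scenario B projection —
Period 1:
Births: 9900 × 0.296 = 2930  |  6900 × 0.12 = 828 → 3758
Band 2: 3400 × 0.967 = 3288
Band 3: 9900 × 0.95 = 9405
Band 4: 6900 × 0.944 = 6514
Giving 3758 / 3288 / 9405 / 6514.
Scenario B total after 1 period: 22965
Difference B − A = 22965 − 21975 = 990

990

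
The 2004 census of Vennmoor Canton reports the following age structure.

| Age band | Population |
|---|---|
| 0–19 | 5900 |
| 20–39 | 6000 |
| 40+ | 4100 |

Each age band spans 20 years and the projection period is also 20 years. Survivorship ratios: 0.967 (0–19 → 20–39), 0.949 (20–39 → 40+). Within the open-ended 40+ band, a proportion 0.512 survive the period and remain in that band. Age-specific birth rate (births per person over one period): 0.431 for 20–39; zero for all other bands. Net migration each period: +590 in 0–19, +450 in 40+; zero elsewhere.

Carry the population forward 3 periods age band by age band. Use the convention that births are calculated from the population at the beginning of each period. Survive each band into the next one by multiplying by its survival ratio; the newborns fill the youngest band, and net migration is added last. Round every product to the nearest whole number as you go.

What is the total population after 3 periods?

Let band 1 be 0–19 through band 3 = 40+.
Period 1:
Births: 6000 × 0.431 = 2586
Band 2: 5900 × 0.967 = 5705
Band 3: 6000 × 0.949 + 4100 × 0.512 = 5694 + 2099 = 7793
Net migration: Band 1 + 590 → 3176; Band 3 + 450 → 8243
→ [3176, 5705, 8243]
Period 2:
Births: 5705 × 0.431 = 2459
Band 2: 3176 × 0.967 = 3071
Band 3: 5705 × 0.949 + 8243 × 0.512 = 5414 + 4220 = 9634
Net migration: Band 1 + 590 → 3049; Band 3 + 450 → 10084
→ [3049, 3071, 10084]
Period 3:
Births: 3071 × 0.431 = 1324
Band 2: 3049 × 0.967 = 2948
Band 3: 3071 × 0.949 + 10084 × 0.512 = 2914 + 5163 = 8077
Net migration: Band 1 + 590 → 1914; Band 3 + 450 → 8527
→ [1914, 2948, 8527]
Total after period 3: 1914 + 2948 + 8527 = 13389

13389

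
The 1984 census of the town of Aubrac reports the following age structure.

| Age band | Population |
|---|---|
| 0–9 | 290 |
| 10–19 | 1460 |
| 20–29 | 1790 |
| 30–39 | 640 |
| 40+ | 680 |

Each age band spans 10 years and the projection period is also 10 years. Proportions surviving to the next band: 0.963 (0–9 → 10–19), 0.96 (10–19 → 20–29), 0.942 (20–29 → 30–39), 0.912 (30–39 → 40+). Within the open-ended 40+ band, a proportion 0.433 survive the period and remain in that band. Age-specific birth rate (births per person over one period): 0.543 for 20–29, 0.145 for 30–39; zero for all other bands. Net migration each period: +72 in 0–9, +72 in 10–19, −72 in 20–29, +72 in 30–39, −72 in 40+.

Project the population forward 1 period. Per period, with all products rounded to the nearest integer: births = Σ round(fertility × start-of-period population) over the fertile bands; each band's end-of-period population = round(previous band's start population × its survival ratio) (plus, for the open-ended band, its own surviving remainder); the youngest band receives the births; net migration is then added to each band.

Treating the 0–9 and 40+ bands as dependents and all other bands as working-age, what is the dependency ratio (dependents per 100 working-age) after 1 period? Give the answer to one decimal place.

56.5

[period 1]
Births: 1790 × 0.543 = 972 ; 640 × 0.145 = 93 ⇒ total 1065
10–19: 290 × 0.963 = 279
20–29: 1460 × 0.96 = 1402
30–39: 1790 × 0.942 = 1686
40+: 640 × 0.912 + 680 × 0.433 = 584 + 294 = 878
Net migration: 0–9 + 72 → 1137; 10–19 + 72 → 351; 20–29 − 72 → 1330; 30–39 + 72 → 1758; 40+ − 72 → 806
→ [1137, 351, 1330, 1758, 806]
Dependents (band 0–9 + band 40+) = 1137 + 806 = 1943; working-age = 3439; ratio = 1943/3439 × 100 = 56.5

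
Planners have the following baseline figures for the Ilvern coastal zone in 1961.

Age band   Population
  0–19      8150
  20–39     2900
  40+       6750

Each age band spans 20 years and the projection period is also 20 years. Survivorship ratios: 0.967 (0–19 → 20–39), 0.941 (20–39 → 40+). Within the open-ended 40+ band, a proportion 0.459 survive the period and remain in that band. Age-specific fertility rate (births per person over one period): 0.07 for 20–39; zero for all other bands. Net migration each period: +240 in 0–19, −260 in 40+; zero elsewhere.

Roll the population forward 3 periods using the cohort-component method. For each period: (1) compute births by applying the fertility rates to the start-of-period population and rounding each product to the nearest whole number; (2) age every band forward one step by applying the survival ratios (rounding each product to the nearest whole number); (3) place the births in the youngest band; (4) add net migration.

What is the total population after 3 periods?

5636

(Groups numbered youngest = 1 to oldest = 3.)
[period 1]
Births: 2900 × 0.07 = 203
Group 2: 8150 × 0.967 = 7881
Group 3: 2900 × 0.941 + 6750 × 0.459 = 2729 + 3098 = 5827
Net migration: Group 1 + 240 → 443; Group 3 − 260 → 5567
Giving 443 / 7881 / 5567.
[period 2]
Births: 7881 × 0.07 = 552
Group 2: 443 × 0.967 = 428
Group 3: 7881 × 0.941 + 5567 × 0.459 = 7416 + 2555 = 9971
Net migration: Group 1 + 240 → 792; Group 3 − 260 → 9711
Giving 792 / 428 / 9711.
[period 3]
Births: 428 × 0.07 = 30
Group 2: 792 × 0.967 = 766
Group 3: 428 × 0.941 + 9711 × 0.459 = 403 + 4457 = 4860
Net migration: Group 1 + 240 → 270; Group 3 − 260 → 4600
Giving 270 / 766 / 4600.
Total after period 3: 270 + 766 + 4600 = 5636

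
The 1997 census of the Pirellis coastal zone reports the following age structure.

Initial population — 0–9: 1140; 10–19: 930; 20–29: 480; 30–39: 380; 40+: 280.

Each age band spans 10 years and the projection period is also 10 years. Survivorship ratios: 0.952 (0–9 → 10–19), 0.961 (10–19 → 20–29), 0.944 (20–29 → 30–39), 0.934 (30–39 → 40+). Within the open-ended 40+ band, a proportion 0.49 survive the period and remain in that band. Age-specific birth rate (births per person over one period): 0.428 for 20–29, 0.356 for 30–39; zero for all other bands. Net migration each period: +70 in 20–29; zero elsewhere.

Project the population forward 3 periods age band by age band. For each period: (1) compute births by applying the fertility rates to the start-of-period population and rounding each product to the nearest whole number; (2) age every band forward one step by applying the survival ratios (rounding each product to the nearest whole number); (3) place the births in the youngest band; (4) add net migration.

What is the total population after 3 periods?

Call the groups 1 to 5, youngest first.
[period 1]
Births: 480 × 0.428 = 205  |  380 × 0.356 = 135 — total 340
Group 2: 1140 × 0.952 = 1085
Group 3: 930 × 0.961 = 894
Group 4: 480 × 0.944 = 453
Group 5: 380 × 0.934 + 280 × 0.49 = 355 + 137 = 492
Net migration: Group 3 + 70 → 964
→ [340, 1085, 964, 453, 492]
[period 2]
Births: 964 × 0.428 = 413  |  453 × 0.356 = 161 — total 574
Group 2: 340 × 0.952 = 324
Group 3: 1085 × 0.961 = 1043
Group 4: 964 × 0.944 = 910
Group 5: 453 × 0.934 + 492 × 0.49 = 423 + 241 = 664
Net migration: Group 3 + 70 → 1113
→ [574, 324, 1113, 910, 664]
[period 3]
Births: 1113 × 0.428 = 476  |  910 × 0.356 = 324 — total 800
Group 2: 574 × 0.952 = 546
Group 3: 324 × 0.961 = 311
Group 4: 1113 × 0.944 = 1051
Group 5: 910 × 0.934 + 664 × 0.49 = 850 + 325 = 1175
Net migration: Group 3 + 70 → 381
→ [800, 546, 381, 1051, 1175]
Total after period 3: 800 + 546 + 381 + 1051 + 1175 = 3953

3953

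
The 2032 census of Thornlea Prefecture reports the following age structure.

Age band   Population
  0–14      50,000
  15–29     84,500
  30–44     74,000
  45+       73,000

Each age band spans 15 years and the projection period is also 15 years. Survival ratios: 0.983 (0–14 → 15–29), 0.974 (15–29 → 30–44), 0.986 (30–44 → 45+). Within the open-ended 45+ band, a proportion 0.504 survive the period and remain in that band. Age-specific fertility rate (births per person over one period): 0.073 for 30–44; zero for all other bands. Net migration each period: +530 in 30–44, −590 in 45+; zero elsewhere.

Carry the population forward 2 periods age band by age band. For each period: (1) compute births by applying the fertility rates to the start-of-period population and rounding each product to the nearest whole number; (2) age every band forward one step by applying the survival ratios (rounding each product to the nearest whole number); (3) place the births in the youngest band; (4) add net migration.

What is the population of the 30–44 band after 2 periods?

48402

Let band 1 be 0–14 through band 4 = 45+.
After projecting period 1:
Births: 74000 × 0.073 = 5402
Band 2: 50000 × 0.983 = 49150
Band 3: 84500 × 0.974 = 82303
Band 4: 74000 × 0.986 + 73000 × 0.504 = 72964 + 36792 = 109756
Net migration: Band 3 + 530 → 82833; Band 4 − 590 → 109166
Population now: 0–14=5402, 15–29=49150, 30–44=82833, 45+=109166
After projecting period 2:
Births: 82833 × 0.073 = 6047
Band 2: 5402 × 0.983 = 5310
Band 3: 49150 × 0.974 = 47872
Band 4: 82833 × 0.986 + 109166 × 0.504 = 81673 + 55020 = 136693
Net migration: Band 3 + 530 → 48402; Band 4 − 590 → 136103
Population now: 0–14=6047, 15–29=5310, 30–44=48402, 45+=136103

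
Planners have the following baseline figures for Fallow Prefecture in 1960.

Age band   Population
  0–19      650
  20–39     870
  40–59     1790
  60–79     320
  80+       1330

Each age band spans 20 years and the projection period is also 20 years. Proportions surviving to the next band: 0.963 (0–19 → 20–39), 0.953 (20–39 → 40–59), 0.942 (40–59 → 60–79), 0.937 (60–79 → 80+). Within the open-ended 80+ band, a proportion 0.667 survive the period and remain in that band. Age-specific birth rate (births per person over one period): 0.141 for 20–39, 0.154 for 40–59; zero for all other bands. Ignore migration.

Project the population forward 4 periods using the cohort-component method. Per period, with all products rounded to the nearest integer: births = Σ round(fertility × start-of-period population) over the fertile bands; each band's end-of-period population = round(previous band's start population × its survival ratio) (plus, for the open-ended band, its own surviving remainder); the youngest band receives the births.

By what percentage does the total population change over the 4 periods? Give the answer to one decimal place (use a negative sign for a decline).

— Period 1 —
Births: 870 * 0.141 = 123, 1790 * 0.154 = 276 ⇒ total 399
20–39: 650 * 0.963 = 626
40–59: 870 * 0.953 = 829
60–79: 1790 * 0.942 = 1686
80+: 320 * 0.937 + 1330 * 0.667 = 300 + 887 = 1187
Giving 399 / 626 / 829 / 1686 / 1187.
— Period 2 —
Births: 626 * 0.141 = 88, 829 * 0.154 = 128 ⇒ total 216
20–39: 399 * 0.963 = 384
40–59: 626 * 0.953 = 597
60–79: 829 * 0.942 = 781
80+: 1686 * 0.937 + 1187 * 0.667 = 1580 + 792 = 2372
Giving 216 / 384 / 597 / 781 / 2372.
— Period 3 —
Births: 384 * 0.141 = 54, 597 * 0.154 = 92 ⇒ total 146
20–39: 216 * 0.963 = 208
40–59: 384 * 0.953 = 366
60–79: 597 * 0.942 = 562
80+: 781 * 0.937 + 2372 * 0.667 = 732 + 1582 = 2314
Giving 146 / 208 / 366 / 562 / 2314.
— Period 4 —
Births: 208 * 0.141 = 29, 366 * 0.154 = 56 ⇒ total 85
20–39: 146 * 0.963 = 141
40–59: 208 * 0.953 = 198
60–79: 366 * 0.942 = 345
80+: 562 * 0.937 + 2314 * 0.667 = 527 + 1543 = 2070
Giving 85 / 141 / 198 / 345 / 2070.
Total: 4960 → 2839; change = -2121; percentage change = -42.8%

-42.8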